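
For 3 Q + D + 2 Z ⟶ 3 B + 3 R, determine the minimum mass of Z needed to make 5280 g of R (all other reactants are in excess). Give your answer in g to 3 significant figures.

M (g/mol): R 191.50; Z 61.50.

n(R) = 5280 / 191.50 = 27.57 mol
n(Z) = (2/3) × 27.57 = 18.38 mol
mass = 18.38 × 61.50 = 1130 g

1130 g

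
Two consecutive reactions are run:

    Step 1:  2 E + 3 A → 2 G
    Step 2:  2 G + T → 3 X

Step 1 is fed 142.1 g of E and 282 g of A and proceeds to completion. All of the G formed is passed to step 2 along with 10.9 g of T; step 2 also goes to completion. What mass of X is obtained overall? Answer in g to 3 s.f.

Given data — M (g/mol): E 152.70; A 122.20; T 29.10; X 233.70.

263 g

Step 1:
n(E) = 142.1 / 152.70 = 0.9306 mol
n(A) = 282.0 / 122.20 = 2.308 mol
n/ν for E = 0.9306/2 = 0.4653
n/ν for A = 2.308/3 = 0.7693
Smallest n/ν is E → limiting reagent.
n(G) produced = (2/2) × 0.9306 = 0.9306 mol
Step 2:
n(G) available = 0.9306 mol
n(T) = 10.90 / 29.10 = 0.3746 mol
n/ν for G = 0.9306/2 = 0.4653
n/ν for T = 0.3746/1 = 0.3746
Smallest n/ν is T → limiting reagent.
n(X) = (3/1) × 0.3746 = 1.124 mol
mass = 1.124 × 233.70 = 262.7 g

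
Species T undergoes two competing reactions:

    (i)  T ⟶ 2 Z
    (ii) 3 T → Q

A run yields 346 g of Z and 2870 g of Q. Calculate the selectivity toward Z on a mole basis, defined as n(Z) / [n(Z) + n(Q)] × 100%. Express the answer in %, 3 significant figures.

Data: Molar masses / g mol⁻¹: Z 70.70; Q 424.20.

42.0 %

n(Z) = 346 / 70.70 = 4.894 mol
n(Q) = 2870 / 424.20 = 6.766 mol
selectivity = 4.894/(4.894+6.766) × 100 = 41.97 %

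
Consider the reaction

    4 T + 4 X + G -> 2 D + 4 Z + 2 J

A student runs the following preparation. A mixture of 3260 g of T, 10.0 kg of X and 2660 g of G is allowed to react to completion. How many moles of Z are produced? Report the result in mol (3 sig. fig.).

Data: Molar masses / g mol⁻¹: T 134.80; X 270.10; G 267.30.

n(T) = 3260 / 134.80 = 24.18 mol
n(X) = 10.00×1000 / 270.10 = 37.02 mol
n(G) = 2660 / 267.30 = 9.951 mol
n/ν → T: 6.045, X: 9.255, G: 9.951; T is limiting.
n(Z) = (4/4) × 24.18 = 24.18 mol

24.2 mol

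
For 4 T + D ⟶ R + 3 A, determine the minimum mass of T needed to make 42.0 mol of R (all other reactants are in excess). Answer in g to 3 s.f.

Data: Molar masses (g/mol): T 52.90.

8890 g

n(R) = 42.00 mol
n(T) = (4/1) × 42.00 = 168.0 mol
mass = 168.0 × 52.90 = 8887 g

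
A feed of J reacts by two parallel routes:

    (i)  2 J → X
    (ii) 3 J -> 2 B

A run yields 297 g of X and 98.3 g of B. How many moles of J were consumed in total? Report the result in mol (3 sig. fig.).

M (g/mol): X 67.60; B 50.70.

11.7 mol

n(X) = 297 / 67.60 = 4.393 mol
n(B) = 98.3 / 50.70 = 1.939 mol
n(J) via (i) = (2/1)×4.393 = 8.786 mol
n(J) via (ii) = (3/2)×1.939 = 2.909 mol
total n(J) = 8.786 + 2.909 = 11.70 mol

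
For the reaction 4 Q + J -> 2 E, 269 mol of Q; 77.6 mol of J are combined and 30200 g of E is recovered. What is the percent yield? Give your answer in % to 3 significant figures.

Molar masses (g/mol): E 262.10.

n(Q) = 269.0 mol
n(J) = 77.60 mol
n/ν → Q: 67.25, J: 77.60; Q is limiting.
theoretical n(E) = (2/4) × 269.0 = 134.5 mol → 35250 g
% yield = 30200 / 35250 × 100 = 85.67 %

85.7 %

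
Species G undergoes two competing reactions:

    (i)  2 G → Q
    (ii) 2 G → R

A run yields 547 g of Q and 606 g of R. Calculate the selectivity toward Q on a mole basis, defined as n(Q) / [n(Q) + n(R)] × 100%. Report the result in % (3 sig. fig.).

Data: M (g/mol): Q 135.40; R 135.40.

47.4 %

n(Q) = 547 / 135.40 = 4.040 mol
n(R) = 606 / 135.40 = 4.476 mol
selectivity = 4.040/(4.040+4.476) × 100 = 47.44 %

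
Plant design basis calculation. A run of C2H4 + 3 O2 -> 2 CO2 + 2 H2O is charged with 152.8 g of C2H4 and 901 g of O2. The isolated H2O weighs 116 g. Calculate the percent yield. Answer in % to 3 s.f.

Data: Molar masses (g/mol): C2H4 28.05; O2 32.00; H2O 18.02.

59.1 %

n(C2H4) = 152.8 / 28.05 = 5.447 mol
n(O2) = 901.0 / 32.00 = 28.16 mol
n/ν for C2H4 = 5.447/1 = 5.447
n/ν for O2 = 28.16/3 = 9.387
Smallest n/ν is C2H4 → limiting reagent.
theoretical n(H2O) = (2/1) × 5.447 = 10.89 mol → 196.2 g
% yield = 116 / 196.2 × 100 = 59.12 %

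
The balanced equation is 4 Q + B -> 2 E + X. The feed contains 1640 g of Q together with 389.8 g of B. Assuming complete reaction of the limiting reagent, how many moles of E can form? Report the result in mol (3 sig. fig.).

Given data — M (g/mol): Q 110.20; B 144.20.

n(Q) = 1640 / 110.20 = 14.88 mol
n(B) = 389.8 / 144.20 = 2.703 mol
n/ν for Q = 14.88/4 = 3.720
n/ν for B = 2.703/1 = 2.703
Smallest n/ν is B → limiting reagent.
n(E) = (2/1) × 2.703 = 5.406 mol

5.41 mol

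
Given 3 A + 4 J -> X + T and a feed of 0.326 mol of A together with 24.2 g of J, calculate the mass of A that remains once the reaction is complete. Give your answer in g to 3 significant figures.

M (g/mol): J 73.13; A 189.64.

n(A) = 0.3260 mol
n(J) = 24.20 / 73.13 = 0.3309 mol
n/ν for A = 0.3260/3 = 0.1087
n/ν for J = 0.3309/4 = 0.08273
Smallest n/ν is J → limiting reagent.
A consumed = (3/4) × 0.3309 = 0.2482 mol
A remaining = 0.3260 − 0.2482 = 0.07780 mol
mass = 0.07780 × 189.64 = 14.75 g

14.8 g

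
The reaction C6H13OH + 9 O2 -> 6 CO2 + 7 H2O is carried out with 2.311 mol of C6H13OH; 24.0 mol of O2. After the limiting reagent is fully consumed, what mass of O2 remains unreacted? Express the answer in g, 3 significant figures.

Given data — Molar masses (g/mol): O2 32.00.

n(C6H13OH) = 2.311 mol
n(O2) = 24.00 mol
n/ν → C6H13OH: 2.311, O2: 2.667; C6H13OH is limiting.
O2 consumed = (9/1) × 2.311 = 20.80 mol
O2 remaining = 24.00 − 20.80 = 3.200 mol
mass = 3.200 × 32.00 = 102.4 g

102 g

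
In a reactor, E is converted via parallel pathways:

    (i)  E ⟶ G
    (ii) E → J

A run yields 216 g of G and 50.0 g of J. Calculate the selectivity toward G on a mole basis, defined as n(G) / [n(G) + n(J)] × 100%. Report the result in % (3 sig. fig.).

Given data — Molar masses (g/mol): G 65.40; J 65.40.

81.2 %

n(G) = 216 / 65.40 = 3.303 mol
n(J) = 50.0 / 65.40 = 0.7645 mol
selectivity = 3.303/(3.303+0.7645) × 100 = 81.20 %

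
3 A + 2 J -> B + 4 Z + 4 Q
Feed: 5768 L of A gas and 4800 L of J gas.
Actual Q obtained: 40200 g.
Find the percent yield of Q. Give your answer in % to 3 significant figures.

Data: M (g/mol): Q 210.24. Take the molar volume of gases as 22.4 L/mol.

n(A) = 5768 / 22.4 = 257.5 mol
n(J) = 4800 / 22.4 = 214.3 mol
n/ν for A = 257.5/3 = 85.83
n/ν for J = 214.3/2 = 107.2
Smallest n/ν is A → limiting reagent.
theoretical n(Q) = (4/3) × 257.5 = 343.3 mol → 72180 g
% yield = 40200 / 72180 × 100 = 55.69 %

55.7 %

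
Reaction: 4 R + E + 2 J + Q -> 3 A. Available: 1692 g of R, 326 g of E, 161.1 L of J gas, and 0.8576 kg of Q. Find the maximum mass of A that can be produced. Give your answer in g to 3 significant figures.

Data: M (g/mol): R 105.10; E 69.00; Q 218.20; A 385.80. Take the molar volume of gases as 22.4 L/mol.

n(R) = 1692 / 105.10 = 16.10 mol
n(E) = 326.0 / 69.00 = 4.725 mol
n(J) = 161.1 / 22.4 = 7.192 mol
n(Q) = 0.8576×1000 / 218.20 = 3.930 mol
n/ν for R = 16.10/4 = 4.025
n/ν for E = 4.725/1 = 4.725
n/ν for J = 7.192/2 = 3.596
n/ν for Q = 3.930/1 = 3.930
Smallest n/ν is J → limiting reagent.
n(A) = (3/2) × 7.192 = 10.79 mol
mass = 10.79 × 385.80 = 4163 g

4160 g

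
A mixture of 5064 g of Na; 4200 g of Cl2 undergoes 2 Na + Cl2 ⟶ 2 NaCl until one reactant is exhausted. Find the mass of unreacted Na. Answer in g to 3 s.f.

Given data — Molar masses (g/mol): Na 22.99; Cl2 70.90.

2340 g

n(Na) = 5064 / 22.99 = 220.3 mol
n(Cl2) = 4200 / 70.90 = 59.24 mol
n/ν for Na = 220.3/2 = 110.2
n/ν for Cl2 = 59.24/1 = 59.24
Smallest n/ν is Cl2 → limiting reagent.
Na consumed = (2/1) × 59.24 = 118.5 mol
Na remaining = 220.3 − 118.5 = 101.8 mol
mass = 101.8 × 22.99 = 2340 g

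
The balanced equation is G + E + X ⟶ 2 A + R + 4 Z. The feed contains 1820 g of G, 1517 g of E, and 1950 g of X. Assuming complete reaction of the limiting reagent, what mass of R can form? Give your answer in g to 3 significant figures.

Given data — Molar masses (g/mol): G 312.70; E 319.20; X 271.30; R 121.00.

n(G) = 1820 / 312.70 = 5.820 mol
n(E) = 1517 / 319.20 = 4.753 mol
n(X) = 1950 / 271.30 = 7.188 mol
n/ν → G: 5.820, E: 4.753, X: 7.188; E is limiting.
n(R) = (1/1) × 4.753 = 4.753 mol
mass = 4.753 × 121.00 = 575.1 g

575 g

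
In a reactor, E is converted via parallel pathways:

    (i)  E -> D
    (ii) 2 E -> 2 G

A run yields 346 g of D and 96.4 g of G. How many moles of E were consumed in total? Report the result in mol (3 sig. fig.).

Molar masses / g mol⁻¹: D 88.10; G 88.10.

5.02 mol

n(D) = 346 / 88.10 = 3.927 mol
n(G) = 96.4 / 88.10 = 1.094 mol
n(E) via (i) = (1/1)×3.927 = 3.927 mol
n(E) via (ii) = (2/2)×1.094 = 1.094 mol
total n(E) = 3.927 + 1.094 = 5.021 mol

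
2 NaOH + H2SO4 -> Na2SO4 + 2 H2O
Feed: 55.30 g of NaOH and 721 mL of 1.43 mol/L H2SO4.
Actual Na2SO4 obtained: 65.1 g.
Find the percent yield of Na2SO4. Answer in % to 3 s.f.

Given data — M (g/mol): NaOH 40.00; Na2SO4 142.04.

66.3 %

n(NaOH) = 55.30 / 40.00 = 1.383 mol
n(H2SO4) = 1.43 × 721.0/1000 = 1.031 mol
n/ν → NaOH: 0.6915, H2SO4: 1.031; NaOH is limiting.
theoretical n(Na2SO4) = (1/2) × 1.383 = 0.6915 mol → 98.22 g
% yield = 65.1 / 98.22 × 100 = 66.28 %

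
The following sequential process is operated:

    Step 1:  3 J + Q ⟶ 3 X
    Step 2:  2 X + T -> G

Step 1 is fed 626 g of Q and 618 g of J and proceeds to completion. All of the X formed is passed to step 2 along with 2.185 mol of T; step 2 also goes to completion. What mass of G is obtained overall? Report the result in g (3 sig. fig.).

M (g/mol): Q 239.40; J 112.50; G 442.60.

967 g

Step 1:
n(Q) = 626.0 / 239.40 = 2.615 mol
n(J) = 618.0 / 112.50 = 5.493 mol
n/ν for Q = 2.615/1 = 2.615
n/ν for J = 5.493/3 = 1.831
Smallest n/ν is J → limiting reagent.
n(X) produced = (3/3) × 5.493 = 5.493 mol
Step 2:
n(X) available = 5.493 mol
n(T) = 2.185 mol
n/ν for X = 5.493/2 = 2.747
n/ν for T = 2.185/1 = 2.185
Smallest n/ν is T → limiting reagent.
n(G) = (1/1) × 2.185 = 2.185 mol
mass = 2.185 × 442.60 = 967.1 g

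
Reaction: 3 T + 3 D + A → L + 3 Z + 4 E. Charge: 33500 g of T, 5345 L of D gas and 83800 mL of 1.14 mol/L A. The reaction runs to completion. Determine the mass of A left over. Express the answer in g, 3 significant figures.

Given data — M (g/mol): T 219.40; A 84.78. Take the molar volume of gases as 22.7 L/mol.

3780 g

n(T) = 33500 / 219.40 = 152.7 mol
n(D) = 5345 / 22.7 = 235.5 mol
n(A) = 1.14 × 83800/1000 = 95.53 mol
n/ν for T = 152.7/3 = 50.90
n/ν for D = 235.5/3 = 78.50
n/ν for A = 95.53/1 = 95.53
Smallest n/ν is T → limiting reagent.
A consumed = (1/3) × 152.7 = 50.90 mol
A remaining = 95.53 − 50.90 = 44.63 mol
mass = 44.63 × 84.78 = 3784 g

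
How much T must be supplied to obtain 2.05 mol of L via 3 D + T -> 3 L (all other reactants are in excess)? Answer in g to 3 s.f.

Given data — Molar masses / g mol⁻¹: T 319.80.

n(L) = 2.050 mol
n(T) = (1/3) × 2.050 = 0.6833 mol
mass = 0.6833 × 319.80 = 218.5 g

219 g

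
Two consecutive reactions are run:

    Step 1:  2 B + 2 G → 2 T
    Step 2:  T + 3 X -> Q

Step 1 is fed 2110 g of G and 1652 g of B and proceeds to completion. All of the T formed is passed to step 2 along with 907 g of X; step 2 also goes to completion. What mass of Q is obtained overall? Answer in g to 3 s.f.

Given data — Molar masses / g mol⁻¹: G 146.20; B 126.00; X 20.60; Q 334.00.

Step 1:
n(G) = 2110 / 146.20 = 14.43 mol
n(B) = 1652 / 126.00 = 13.11 mol
n/ν for G = 14.43/2 = 7.215
n/ν for B = 13.11/2 = 6.555
Smallest n/ν is B → limiting reagent.
n(T) produced = (2/2) × 13.11 = 13.11 mol
Step 2:
n(T) available = 13.11 mol
n(X) = 907.0 / 20.60 = 44.03 mol
n/ν for T = 13.11/1 = 13.11
n/ν for X = 44.03/3 = 14.68
Smallest n/ν is T → limiting reagent.
n(Q) = (1/1) × 13.11 = 13.11 mol
mass = 13.11 × 334.00 = 4379 g

4380 g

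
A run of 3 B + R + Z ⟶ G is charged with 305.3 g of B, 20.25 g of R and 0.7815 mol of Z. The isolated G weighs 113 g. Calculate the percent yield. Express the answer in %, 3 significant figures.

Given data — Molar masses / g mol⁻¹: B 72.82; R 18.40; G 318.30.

45.4 %

n(B) = 305.3 / 72.82 = 4.193 mol
n(R) = 20.25 / 18.40 = 1.101 mol
n(Z) = 0.7815 mol
n/ν → B: 1.398, R: 1.101, Z: 0.7815; Z is limiting.
theoretical n(G) = (1/1) × 0.7815 = 0.7815 mol → 248.8 g
% yield = 113 / 248.8 × 100 = 45.42 %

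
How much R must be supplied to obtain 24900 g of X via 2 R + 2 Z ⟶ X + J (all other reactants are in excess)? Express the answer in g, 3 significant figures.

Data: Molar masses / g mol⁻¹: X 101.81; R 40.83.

n(X) = 24900 / 101.81 = 244.6 mol
n(R) = (2/1) × 244.6 = 489.2 mol
mass = 489.2 × 40.83 = 19970 g

20000 g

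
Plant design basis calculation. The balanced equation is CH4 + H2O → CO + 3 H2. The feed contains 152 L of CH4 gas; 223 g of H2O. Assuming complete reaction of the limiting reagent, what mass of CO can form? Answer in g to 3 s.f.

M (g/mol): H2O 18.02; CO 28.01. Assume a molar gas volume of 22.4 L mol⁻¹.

n(CH4) = 152.0 / 22.4 = 6.786 mol
n(H2O) = 223.0 / 18.02 = 12.38 mol
n/ν → CH4: 6.786, H2O: 12.38; CH4 is limiting.
n(CO) = (1/1) × 6.786 = 6.786 mol
mass = 6.786 × 28.01 = 190.1 g

190 g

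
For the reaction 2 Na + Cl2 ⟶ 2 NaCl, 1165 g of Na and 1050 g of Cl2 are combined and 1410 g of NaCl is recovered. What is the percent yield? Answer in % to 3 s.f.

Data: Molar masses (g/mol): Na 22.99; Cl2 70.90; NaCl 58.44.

n(Na) = 1165 / 22.99 = 50.67 mol
n(Cl2) = 1050 / 70.90 = 14.81 mol
n/ν for Na = 50.67/2 = 25.34
n/ν for Cl2 = 14.81/1 = 14.81
Smallest n/ν is Cl2 → limiting reagent.
theoretical n(NaCl) = (2/1) × 14.81 = 29.62 mol → 1731 g
% yield = 1410 / 1731 × 100 = 81.46 %

81.5 %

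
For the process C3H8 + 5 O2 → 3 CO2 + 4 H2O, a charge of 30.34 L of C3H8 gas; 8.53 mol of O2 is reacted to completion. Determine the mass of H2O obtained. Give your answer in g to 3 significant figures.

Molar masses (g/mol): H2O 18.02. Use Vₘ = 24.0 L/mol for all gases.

n(C3H8) = 30.34 / 24.0 = 1.264 mol
n(O2) = 8.530 mol
n/ν for C3H8 = 1.264/1 = 1.264
n/ν for O2 = 8.530/5 = 1.706
Smallest n/ν is C3H8 → limiting reagent.
n(H2O) = (4/1) × 1.264 = 5.056 mol
mass = 5.056 × 18.02 = 91.11 g

91.1 g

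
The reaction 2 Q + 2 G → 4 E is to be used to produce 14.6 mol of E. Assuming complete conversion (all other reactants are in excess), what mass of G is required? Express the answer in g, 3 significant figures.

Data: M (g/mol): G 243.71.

1780 g

n(E) = 14.60 mol
n(G) = (2/4) × 14.60 = 7.300 mol
mass = 7.300 × 243.71 = 1779 g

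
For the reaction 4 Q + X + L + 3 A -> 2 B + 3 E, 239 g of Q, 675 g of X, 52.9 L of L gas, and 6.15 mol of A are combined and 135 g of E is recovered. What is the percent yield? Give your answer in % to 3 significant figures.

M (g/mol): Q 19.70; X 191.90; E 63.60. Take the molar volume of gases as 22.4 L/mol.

n(Q) = 239.0 / 19.70 = 12.13 mol
n(X) = 675.0 / 191.90 = 3.517 mol
n(L) = 52.90 / 22.4 = 2.362 mol
n(A) = 6.150 mol
n/ν → Q: 3.033, X: 3.517, L: 2.362, A: 2.050; A is limiting.
theoretical n(E) = (3/3) × 6.150 = 6.150 mol → 391.1 g
% yield = 135 / 391.1 × 100 = 34.52 %

34.5 %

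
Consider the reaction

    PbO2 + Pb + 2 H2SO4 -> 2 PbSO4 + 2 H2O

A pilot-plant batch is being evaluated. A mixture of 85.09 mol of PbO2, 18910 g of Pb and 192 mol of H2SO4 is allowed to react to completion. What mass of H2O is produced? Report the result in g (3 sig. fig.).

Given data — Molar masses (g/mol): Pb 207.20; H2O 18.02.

n(PbO2) = 85.09 mol
n(Pb) = 18910 / 207.20 = 91.26 mol
n(H2SO4) = 192.0 mol
n/ν → PbO2: 85.09, Pb: 91.26, H2SO4: 96.00; PbO2 is limiting.
n(H2O) = (2/1) × 85.09 = 170.2 mol
mass = 170.2 × 18.02 = 3067 g

3070 g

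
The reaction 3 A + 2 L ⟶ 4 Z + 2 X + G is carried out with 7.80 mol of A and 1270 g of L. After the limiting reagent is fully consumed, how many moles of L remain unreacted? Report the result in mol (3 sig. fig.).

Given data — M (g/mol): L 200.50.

n(A) = 7.800 mol
n(L) = 1270 / 200.50 = 6.334 mol
n/ν for A = 7.800/3 = 2.600
n/ν for L = 6.334/2 = 3.167
Smallest n/ν is A → limiting reagent.
L consumed = (2/3) × 7.800 = 5.200 mol
L remaining = 6.334 − 5.200 = 1.134 mol

1.13 mol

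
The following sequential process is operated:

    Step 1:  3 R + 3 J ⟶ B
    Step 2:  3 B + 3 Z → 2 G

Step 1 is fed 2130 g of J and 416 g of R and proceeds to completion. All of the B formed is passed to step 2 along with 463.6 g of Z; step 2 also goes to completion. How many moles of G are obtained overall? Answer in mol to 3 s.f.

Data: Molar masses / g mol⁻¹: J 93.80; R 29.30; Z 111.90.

2.76 mol

Step 1:
n(J) = 2130 / 93.80 = 22.71 mol
n(R) = 416.0 / 29.30 = 14.20 mol
n/ν for J = 22.71/3 = 7.570
n/ν for R = 14.20/3 = 4.733
Smallest n/ν is R → limiting reagent.
n(B) produced = (1/3) × 14.20 = 4.733 mol
Step 2:
n(B) available = 4.733 mol
n(Z) = 463.6 / 111.90 = 4.143 mol
n/ν for B = 4.733/3 = 1.578
n/ν for Z = 4.143/3 = 1.381
Smallest n/ν is Z → limiting reagent.
n(G) = (2/3) × 4.143 = 2.762 mol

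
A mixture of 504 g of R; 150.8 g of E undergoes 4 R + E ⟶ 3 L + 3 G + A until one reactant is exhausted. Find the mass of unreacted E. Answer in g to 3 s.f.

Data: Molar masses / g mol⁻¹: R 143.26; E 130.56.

n(R) = 504.0 / 143.26 = 3.518 mol
n(E) = 150.8 / 130.56 = 1.155 mol
n/ν for R = 3.518/4 = 0.8795
n/ν for E = 1.155/1 = 1.155
Smallest n/ν is R → limiting reagent.
E consumed = (1/4) × 3.518 = 0.8795 mol
E remaining = 1.155 − 0.8795 = 0.2755 mol
mass = 0.2755 × 130.56 = 35.97 g

36.0 g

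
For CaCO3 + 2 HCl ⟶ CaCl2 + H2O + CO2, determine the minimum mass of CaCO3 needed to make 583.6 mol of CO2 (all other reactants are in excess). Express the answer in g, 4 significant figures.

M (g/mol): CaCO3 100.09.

n(CO2) = 583.6 mol
n(CaCO3) = (1/1) × 583.6 = 583.6 mol
mass = 583.6 × 100.09 = 58410 g

58410 g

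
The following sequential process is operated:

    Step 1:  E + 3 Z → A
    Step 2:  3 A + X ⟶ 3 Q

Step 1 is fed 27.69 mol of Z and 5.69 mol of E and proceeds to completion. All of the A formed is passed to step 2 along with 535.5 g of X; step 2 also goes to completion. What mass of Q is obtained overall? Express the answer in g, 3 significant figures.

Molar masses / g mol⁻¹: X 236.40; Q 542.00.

Step 1:
n(Z) = 27.69 mol
n(E) = 5.690 mol
n/ν for Z = 27.69/3 = 9.230
n/ν for E = 5.690/1 = 5.690
Smallest n/ν is E → limiting reagent.
n(A) produced = (1/1) × 5.690 = 5.690 mol
Step 2:
n(A) available = 5.690 mol
n(X) = 535.5 / 236.40 = 2.265 mol
n/ν for A = 5.690/3 = 1.897
n/ν for X = 2.265/1 = 2.265
Smallest n/ν is A → limiting reagent.
n(Q) = (3/3) × 5.690 = 5.690 mol
mass = 5.690 × 542.00 = 3084 g

3080 g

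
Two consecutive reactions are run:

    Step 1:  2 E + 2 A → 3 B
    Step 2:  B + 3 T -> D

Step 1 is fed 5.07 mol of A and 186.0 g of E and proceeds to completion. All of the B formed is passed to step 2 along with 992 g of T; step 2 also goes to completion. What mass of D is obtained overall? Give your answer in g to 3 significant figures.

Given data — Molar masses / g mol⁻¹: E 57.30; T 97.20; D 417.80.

Step 1:
n(A) = 5.070 mol
n(E) = 186.0 / 57.30 = 3.246 mol
n/ν for A = 5.070/2 = 2.535
n/ν for E = 3.246/2 = 1.623
Smallest n/ν is E → limiting reagent.
n(B) produced = (3/2) × 3.246 = 4.869 mol
Step 2:
n(B) available = 4.869 mol
n(T) = 992.0 / 97.20 = 10.21 mol
n/ν for B = 4.869/1 = 4.869
n/ν for T = 10.21/3 = 3.403
Smallest n/ν is T → limiting reagent.
n(D) = (1/3) × 10.21 = 3.403 mol
mass = 3.403 × 417.80 = 1422 g

1420 g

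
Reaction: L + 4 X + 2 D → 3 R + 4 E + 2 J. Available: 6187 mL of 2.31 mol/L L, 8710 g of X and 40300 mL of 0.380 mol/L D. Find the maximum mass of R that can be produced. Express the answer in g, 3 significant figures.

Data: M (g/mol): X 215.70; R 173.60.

3990 g

n(L) = 2.31 × 6187/1000 = 14.29 mol
n(X) = 8710 / 215.70 = 40.38 mol
n(D) = 0.380 × 40300/1000 = 15.31 mol
n/ν → L: 14.29, X: 10.10, D: 7.655; D is limiting.
n(R) = (3/2) × 15.31 = 22.97 mol
mass = 22.97 × 173.60 = 3988 g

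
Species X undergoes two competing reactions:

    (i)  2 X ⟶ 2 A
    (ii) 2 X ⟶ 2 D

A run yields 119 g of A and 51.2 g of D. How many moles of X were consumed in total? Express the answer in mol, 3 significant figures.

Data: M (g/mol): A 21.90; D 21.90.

7.77 mol

n(A) = 119 / 21.90 = 5.434 mol
n(D) = 51.2 / 21.90 = 2.338 mol
n(X) via (i) = (2/2)×5.434 = 5.434 mol
n(X) via (ii) = (2/2)×2.338 = 2.338 mol
total n(X) = 5.434 + 2.338 = 7.772 mol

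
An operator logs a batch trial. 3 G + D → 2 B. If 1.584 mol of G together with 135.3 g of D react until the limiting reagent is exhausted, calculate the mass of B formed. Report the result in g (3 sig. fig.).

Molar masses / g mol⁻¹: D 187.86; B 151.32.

n(G) = 1.584 mol
n(D) = 135.3 / 187.86 = 0.7202 mol
n/ν for G = 1.584/3 = 0.5280
n/ν for D = 0.7202/1 = 0.7202
Smallest n/ν is G → limiting reagent.
n(B) = (2/3) × 1.584 = 1.056 mol
mass = 1.056 × 151.32 = 159.8 g

160 g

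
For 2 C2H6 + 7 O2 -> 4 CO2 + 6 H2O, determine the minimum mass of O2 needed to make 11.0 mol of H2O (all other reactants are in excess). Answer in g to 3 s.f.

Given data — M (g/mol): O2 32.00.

n(H2O) = 11.00 mol
n(O2) = (7/6) × 11.00 = 12.83 mol
mass = 12.83 × 32.00 = 410.6 g

411 g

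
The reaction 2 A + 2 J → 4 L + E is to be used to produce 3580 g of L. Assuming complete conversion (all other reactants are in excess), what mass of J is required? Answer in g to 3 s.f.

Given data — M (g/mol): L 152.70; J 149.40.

1750 g

n(L) = 3580 / 152.70 = 23.44 mol
n(J) = (2/4) × 23.44 = 11.72 mol
mass = 11.72 × 149.40 = 1751 g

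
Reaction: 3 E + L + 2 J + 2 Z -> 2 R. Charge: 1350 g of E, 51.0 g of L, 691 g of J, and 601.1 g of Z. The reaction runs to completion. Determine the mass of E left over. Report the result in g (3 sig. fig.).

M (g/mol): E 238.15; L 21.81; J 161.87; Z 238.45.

n(E) = 1350 / 238.15 = 5.669 mol
n(L) = 51.00 / 21.81 = 2.338 mol
n(J) = 691.0 / 161.87 = 4.269 mol
n(Z) = 601.1 / 238.45 = 2.521 mol
n/ν for E = 5.669/3 = 1.890
n/ν for L = 2.338/1 = 2.338
n/ν for J = 4.269/2 = 2.135
n/ν for Z = 2.521/2 = 1.261
Smallest n/ν is Z → limiting reagent.
E consumed = (3/2) × 2.521 = 3.782 mol
E remaining = 5.669 − 3.782 = 1.887 mol
mass = 1.887 × 238.15 = 449.4 g

449 g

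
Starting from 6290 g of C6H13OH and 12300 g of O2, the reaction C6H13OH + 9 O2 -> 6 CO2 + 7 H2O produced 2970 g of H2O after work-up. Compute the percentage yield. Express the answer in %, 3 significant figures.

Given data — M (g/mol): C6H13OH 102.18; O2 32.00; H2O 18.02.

55.1 %

n(C6H13OH) = 6290 / 102.18 = 61.56 mol
n(O2) = 12300 / 32.00 = 384.4 mol
n/ν for C6H13OH = 61.56/1 = 61.56
n/ν for O2 = 384.4/9 = 42.71
Smallest n/ν is O2 → limiting reagent.
theoretical n(H2O) = (7/9) × 384.4 = 299.0 mol → 5388 g
% yield = 2970 / 5388 × 100 = 55.12 %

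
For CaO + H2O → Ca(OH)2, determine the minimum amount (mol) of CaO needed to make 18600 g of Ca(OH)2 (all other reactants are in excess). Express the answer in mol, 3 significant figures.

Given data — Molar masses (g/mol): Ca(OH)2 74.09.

n(Ca(OH)2) = 18600 / 74.09 = 251.0 mol
n(CaO) = (1/1) × 251.0 = 251.0 mol

251 mol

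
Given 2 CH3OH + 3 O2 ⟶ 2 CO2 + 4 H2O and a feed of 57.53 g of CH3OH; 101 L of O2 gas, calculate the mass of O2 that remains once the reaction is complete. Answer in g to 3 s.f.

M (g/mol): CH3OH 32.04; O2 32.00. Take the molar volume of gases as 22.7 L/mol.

n(CH3OH) = 57.53 / 32.04 = 1.796 mol
n(O2) = 101.0 / 22.7 = 4.449 mol
n/ν for CH3OH = 1.796/2 = 0.8980
n/ν for O2 = 4.449/3 = 1.483
Smallest n/ν is CH3OH → limiting reagent.
O2 consumed = (3/2) × 1.796 = 2.694 mol
O2 remaining = 4.449 − 2.694 = 1.755 mol
mass = 1.755 × 32.00 = 56.16 g

56.2 g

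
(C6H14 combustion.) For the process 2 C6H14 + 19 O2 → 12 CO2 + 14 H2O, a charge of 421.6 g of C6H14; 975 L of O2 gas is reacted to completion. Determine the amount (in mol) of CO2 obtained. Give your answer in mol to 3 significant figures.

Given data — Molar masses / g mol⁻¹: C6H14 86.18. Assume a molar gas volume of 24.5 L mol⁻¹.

n(C6H14) = 421.6 / 86.18 = 4.892 mol
n(O2) = 975.0 / 24.5 = 39.80 mol
n/ν for C6H14 = 4.892/2 = 2.446
n/ν for O2 = 39.80/19 = 2.095
Smallest n/ν is O2 → limiting reagent.
n(CO2) = (12/19) × 39.80 = 25.14 mol

25.1 mol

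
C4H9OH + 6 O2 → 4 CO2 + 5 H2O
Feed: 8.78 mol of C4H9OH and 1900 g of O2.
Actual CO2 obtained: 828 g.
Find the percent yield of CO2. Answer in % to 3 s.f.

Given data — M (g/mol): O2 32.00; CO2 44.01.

53.6 %

n(C4H9OH) = 8.780 mol
n(O2) = 1900 / 32.00 = 59.38 mol
n/ν for C4H9OH = 8.780/1 = 8.780
n/ν for O2 = 59.38/6 = 9.897
Smallest n/ν is C4H9OH → limiting reagent.
theoretical n(CO2) = (4/1) × 8.780 = 35.12 mol → 1546 g
% yield = 828 / 1546 × 100 = 53.56 %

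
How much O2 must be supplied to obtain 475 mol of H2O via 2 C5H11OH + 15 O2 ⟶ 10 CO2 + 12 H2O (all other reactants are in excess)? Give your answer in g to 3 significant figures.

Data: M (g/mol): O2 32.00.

19000 g

n(H2O) = 475.0 mol
n(O2) = (15/12) × 475.0 = 593.8 mol
mass = 593.8 × 32.00 = 19000 g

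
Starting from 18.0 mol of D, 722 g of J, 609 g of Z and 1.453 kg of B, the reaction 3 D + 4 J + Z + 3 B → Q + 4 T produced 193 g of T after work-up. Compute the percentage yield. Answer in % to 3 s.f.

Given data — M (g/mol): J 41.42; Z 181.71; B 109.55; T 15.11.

95.3 %

n(D) = 18.00 mol
n(J) = 722.0 / 41.42 = 17.43 mol
n(Z) = 609.0 / 181.71 = 3.351 mol
n(B) = 1.453×1000 / 109.55 = 13.26 mol
n/ν → D: 6.000, J: 4.358, Z: 3.351, B: 4.420; Z is limiting.
theoretical n(T) = (4/1) × 3.351 = 13.40 mol → 202.5 g
% yield = 193 / 202.5 × 100 = 95.31 %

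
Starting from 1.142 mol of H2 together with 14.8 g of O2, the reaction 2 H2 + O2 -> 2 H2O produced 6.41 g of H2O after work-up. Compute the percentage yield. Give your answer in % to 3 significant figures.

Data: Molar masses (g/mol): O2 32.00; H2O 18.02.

38.5 %

n(H2) = 1.142 mol
n(O2) = 14.80 / 32.00 = 0.4625 mol
n/ν for H2 = 1.142/2 = 0.5710
n/ν for O2 = 0.4625/1 = 0.4625
Smallest n/ν is O2 → limiting reagent.
theoretical n(H2O) = (2/1) × 0.4625 = 0.9250 mol → 16.67 g
% yield = 6.41 / 16.67 × 100 = 38.45 %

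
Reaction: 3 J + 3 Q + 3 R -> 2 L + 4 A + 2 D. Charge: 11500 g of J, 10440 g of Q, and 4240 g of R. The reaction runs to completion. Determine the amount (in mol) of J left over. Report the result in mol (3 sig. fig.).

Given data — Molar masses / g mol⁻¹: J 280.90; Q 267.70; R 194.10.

19.1 mol

n(J) = 11500 / 280.90 = 40.94 mol
n(Q) = 10440 / 267.70 = 39.00 mol
n(R) = 4240 / 194.10 = 21.84 mol
n/ν for J = 40.94/3 = 13.65
n/ν for Q = 39.00/3 = 13.00
n/ν for R = 21.84/3 = 7.280
Smallest n/ν is R → limiting reagent.
J consumed = (3/3) × 21.84 = 21.84 mol
J remaining = 40.94 − 21.84 = 19.10 mol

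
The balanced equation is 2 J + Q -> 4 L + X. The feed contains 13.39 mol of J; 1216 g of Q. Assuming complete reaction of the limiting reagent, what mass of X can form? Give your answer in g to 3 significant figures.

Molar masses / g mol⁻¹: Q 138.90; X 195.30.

1310 g

n(J) = 13.39 mol
n(Q) = 1216 / 138.90 = 8.754 mol
n/ν → J: 6.695, Q: 8.754; J is limiting.
n(X) = (1/2) × 13.39 = 6.695 mol
mass = 6.695 × 195.30 = 1308 g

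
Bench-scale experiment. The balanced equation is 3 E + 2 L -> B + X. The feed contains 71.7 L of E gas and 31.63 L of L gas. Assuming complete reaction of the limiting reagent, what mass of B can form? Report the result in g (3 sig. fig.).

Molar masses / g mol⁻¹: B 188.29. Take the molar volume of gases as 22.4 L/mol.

133 g

n(E) = 71.70 / 22.4 = 3.201 mol
n(L) = 31.63 / 22.4 = 1.412 mol
n/ν for E = 3.201/3 = 1.067
n/ν for L = 1.412/2 = 0.7060
Smallest n/ν is L → limiting reagent.
n(B) = (1/2) × 1.412 = 0.7060 mol
mass = 0.7060 × 188.29 = 132.9 g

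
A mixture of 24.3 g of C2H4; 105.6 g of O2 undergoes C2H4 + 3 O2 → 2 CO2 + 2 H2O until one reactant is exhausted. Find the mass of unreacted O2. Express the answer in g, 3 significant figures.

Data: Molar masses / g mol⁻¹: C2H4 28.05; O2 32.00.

22.4 g

n(C2H4) = 24.30 / 28.05 = 0.8663 mol
n(O2) = 105.6 / 32.00 = 3.300 mol
n/ν → C2H4: 0.8663, O2: 1.100; C2H4 is limiting.
O2 consumed = (3/1) × 0.8663 = 2.599 mol
O2 remaining = 3.300 − 2.599 = 0.7010 mol
mass = 0.7010 × 32.00 = 22.43 g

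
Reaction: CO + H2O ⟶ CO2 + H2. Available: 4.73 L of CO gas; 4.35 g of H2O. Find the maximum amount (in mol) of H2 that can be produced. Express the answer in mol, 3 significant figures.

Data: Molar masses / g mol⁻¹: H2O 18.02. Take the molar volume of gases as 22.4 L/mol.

0.211 mol

n(CO) = 4.730 / 22.4 = 0.2112 mol
n(H2O) = 4.350 / 18.02 = 0.2414 mol
n/ν for CO = 0.2112/1 = 0.2112
n/ν for H2O = 0.2414/1 = 0.2414
Smallest n/ν is CO → limiting reagent.
n(H2) = (1/1) × 0.2112 = 0.2112 mol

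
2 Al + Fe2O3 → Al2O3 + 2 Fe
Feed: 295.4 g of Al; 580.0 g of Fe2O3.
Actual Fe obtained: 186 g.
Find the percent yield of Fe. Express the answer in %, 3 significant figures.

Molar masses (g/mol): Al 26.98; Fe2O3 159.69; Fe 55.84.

45.9 %

n(Al) = 295.4 / 26.98 = 10.95 mol
n(Fe2O3) = 580.0 / 159.69 = 3.632 mol
n/ν for Al = 10.95/2 = 5.475
n/ν for Fe2O3 = 3.632/1 = 3.632
Smallest n/ν is Fe2O3 → limiting reagent.
theoretical n(Fe) = (2/1) × 3.632 = 7.264 mol → 405.6 g
% yield = 186 / 405.6 × 100 = 45.86 %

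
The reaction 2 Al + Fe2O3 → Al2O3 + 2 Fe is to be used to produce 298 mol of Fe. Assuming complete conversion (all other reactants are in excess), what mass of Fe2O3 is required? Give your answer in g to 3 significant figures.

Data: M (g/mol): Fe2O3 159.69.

23800 g

n(Fe) = 298.0 mol
n(Fe2O3) = (1/2) × 298.0 = 149.0 mol
mass = 149.0 × 159.69 = 23790 g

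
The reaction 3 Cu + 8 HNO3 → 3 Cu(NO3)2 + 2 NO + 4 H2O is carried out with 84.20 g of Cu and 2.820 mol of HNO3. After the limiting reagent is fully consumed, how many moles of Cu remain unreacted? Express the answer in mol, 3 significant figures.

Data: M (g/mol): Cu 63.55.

0.267 mol

n(Cu) = 84.20 / 63.55 = 1.325 mol
n(HNO3) = 2.820 mol
n/ν for Cu = 1.325/3 = 0.4417
n/ν for HNO3 = 2.820/8 = 0.3525
Smallest n/ν is HNO3 → limiting reagent.
Cu consumed = (3/8) × 2.820 = 1.058 mol
Cu remaining = 1.325 − 1.058 = 0.2670 mol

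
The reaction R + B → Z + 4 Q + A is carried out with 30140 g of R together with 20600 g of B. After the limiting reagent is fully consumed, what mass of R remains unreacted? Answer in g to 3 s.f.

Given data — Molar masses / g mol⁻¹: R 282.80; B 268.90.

8480 g

n(R) = 30140 / 282.80 = 106.6 mol
n(B) = 20600 / 268.90 = 76.61 mol
n/ν → R: 106.6, B: 76.61; B is limiting.
R consumed = (1/1) × 76.61 = 76.61 mol
R remaining = 106.6 − 76.61 = 29.99 mol
mass = 29.99 × 282.80 = 8481 g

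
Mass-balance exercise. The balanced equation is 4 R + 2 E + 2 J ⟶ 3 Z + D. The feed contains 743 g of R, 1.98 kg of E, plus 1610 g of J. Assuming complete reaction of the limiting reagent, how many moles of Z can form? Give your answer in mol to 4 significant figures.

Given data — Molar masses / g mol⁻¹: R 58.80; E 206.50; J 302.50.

7.983 mol

n(R) = 743.0 / 58.80 = 12.64 mol
n(E) = 1.980×1000 / 206.50 = 9.588 mol
n(J) = 1610 / 302.50 = 5.322 mol
n/ν for R = 12.64/4 = 3.160
n/ν for E = 9.588/2 = 4.794
n/ν for J = 5.322/2 = 2.661
Smallest n/ν is J → limiting reagent.
n(Z) = (3/2) × 5.322 = 7.983 mol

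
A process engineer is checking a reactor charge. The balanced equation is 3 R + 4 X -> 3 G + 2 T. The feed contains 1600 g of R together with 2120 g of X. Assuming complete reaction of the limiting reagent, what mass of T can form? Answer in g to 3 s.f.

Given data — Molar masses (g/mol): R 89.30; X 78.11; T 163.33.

n(R) = 1600 / 89.30 = 17.92 mol
n(X) = 2120 / 78.11 = 27.14 mol
n/ν for R = 17.92/3 = 5.973
n/ν for X = 27.14/4 = 6.785
Smallest n/ν is R → limiting reagent.
n(T) = (2/3) × 17.92 = 11.95 mol
mass = 11.95 × 163.33 = 1952 g

1950 g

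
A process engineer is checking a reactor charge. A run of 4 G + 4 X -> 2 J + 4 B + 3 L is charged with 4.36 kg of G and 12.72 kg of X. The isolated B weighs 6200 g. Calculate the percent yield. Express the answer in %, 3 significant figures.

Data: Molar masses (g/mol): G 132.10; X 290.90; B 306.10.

61.4 %

n(G) = 4.360×1000 / 132.10 = 33.01 mol
n(X) = 12.72×1000 / 290.90 = 43.73 mol
n/ν for G = 33.01/4 = 8.253
n/ν for X = 43.73/4 = 10.93
Smallest n/ν is G → limiting reagent.
theoretical n(B) = (4/4) × 33.01 = 33.01 mol → 10100 g
% yield = 6200 / 10100 × 100 = 61.39 %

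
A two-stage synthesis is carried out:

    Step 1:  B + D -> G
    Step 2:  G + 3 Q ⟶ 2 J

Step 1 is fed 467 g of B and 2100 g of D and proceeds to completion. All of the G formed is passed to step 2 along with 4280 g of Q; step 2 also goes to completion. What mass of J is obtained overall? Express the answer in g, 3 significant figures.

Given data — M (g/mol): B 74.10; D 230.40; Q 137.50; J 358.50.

Step 1:
n(B) = 467.0 / 74.10 = 6.302 mol
n(D) = 2100 / 230.40 = 9.115 mol
n/ν for B = 6.302/1 = 6.302
n/ν for D = 9.115/1 = 9.115
Smallest n/ν is B → limiting reagent.
n(G) produced = (1/1) × 6.302 = 6.302 mol
Step 2:
n(G) available = 6.302 mol
n(Q) = 4280 / 137.50 = 31.13 mol
n/ν for G = 6.302/1 = 6.302
n/ν for Q = 31.13/3 = 10.38
Smallest n/ν is G → limiting reagent.
n(J) = (2/1) × 6.302 = 12.60 mol
mass = 12.60 × 358.50 = 4517 g

4520 g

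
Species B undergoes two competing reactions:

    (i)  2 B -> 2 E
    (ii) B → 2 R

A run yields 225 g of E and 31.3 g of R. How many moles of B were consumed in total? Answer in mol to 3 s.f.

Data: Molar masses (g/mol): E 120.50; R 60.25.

2.13 mol

n(E) = 225 / 120.50 = 1.867 mol
n(R) = 31.3 / 60.25 = 0.5195 mol
n(B) via (i) = (2/2)×1.867 = 1.867 mol
n(B) via (ii) = (1/2)×0.5195 = 0.2598 mol
total n(B) = 1.867 + 0.2598 = 2.127 mol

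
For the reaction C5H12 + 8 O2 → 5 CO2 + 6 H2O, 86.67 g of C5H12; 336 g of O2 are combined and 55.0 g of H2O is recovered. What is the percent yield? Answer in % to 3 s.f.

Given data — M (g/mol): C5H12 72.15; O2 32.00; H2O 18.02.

n(C5H12) = 86.67 / 72.15 = 1.201 mol
n(O2) = 336.0 / 32.00 = 10.50 mol
n/ν for C5H12 = 1.201/1 = 1.201
n/ν for O2 = 10.50/8 = 1.313
Smallest n/ν is C5H12 → limiting reagent.
theoretical n(H2O) = (6/1) × 1.201 = 7.206 mol → 129.9 g
% yield = 55.0 / 129.9 × 100 = 42.34 %

42.3 %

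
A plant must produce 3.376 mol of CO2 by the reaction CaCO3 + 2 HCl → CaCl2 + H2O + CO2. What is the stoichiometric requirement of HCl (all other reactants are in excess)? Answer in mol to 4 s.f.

n(CO2) = 3.376 mol
n(HCl) = (2/1) × 3.376 = 6.752 mol

6.752 mol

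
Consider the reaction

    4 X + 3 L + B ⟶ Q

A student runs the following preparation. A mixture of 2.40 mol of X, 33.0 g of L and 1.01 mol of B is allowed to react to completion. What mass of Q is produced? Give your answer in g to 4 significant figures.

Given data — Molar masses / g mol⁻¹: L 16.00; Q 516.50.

n(X) = 2.400 mol
n(L) = 33.00 / 16.00 = 2.063 mol
n(B) = 1.010 mol
n/ν for X = 2.400/4 = 0.6000
n/ν for L = 2.063/3 = 0.6877
n/ν for B = 1.010/1 = 1.010
Smallest n/ν is X → limiting reagent.
n(Q) = (1/4) × 2.400 = 0.6000 mol
mass = 0.6000 × 516.50 = 309.9 g

309.9 g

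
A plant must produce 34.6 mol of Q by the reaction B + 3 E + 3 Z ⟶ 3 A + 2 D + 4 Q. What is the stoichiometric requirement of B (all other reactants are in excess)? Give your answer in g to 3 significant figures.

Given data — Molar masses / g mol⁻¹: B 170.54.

1480 g

n(Q) = 34.60 mol
n(B) = (1/4) × 34.60 = 8.650 mol
mass = 8.650 × 170.54 = 1475 g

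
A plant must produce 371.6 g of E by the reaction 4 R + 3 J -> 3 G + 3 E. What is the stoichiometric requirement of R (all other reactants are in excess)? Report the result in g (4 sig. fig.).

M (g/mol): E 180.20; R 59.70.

n(E) = 371.6 / 180.20 = 2.062 mol
n(R) = (4/3) × 2.062 = 2.749 mol
mass = 2.749 × 59.70 = 164.1 g

164.1 g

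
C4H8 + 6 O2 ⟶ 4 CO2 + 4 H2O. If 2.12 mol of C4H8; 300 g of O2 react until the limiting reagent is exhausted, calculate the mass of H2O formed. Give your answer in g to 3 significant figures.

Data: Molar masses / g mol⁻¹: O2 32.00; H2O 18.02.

113 g

n(C4H8) = 2.120 mol
n(O2) = 300.0 / 32.00 = 9.375 mol
n/ν for C4H8 = 2.120/1 = 2.120
n/ν for O2 = 9.375/6 = 1.563
Smallest n/ν is O2 → limiting reagent.
n(H2O) = (4/6) × 9.375 = 6.250 mol
mass = 6.250 × 18.02 = 112.6 g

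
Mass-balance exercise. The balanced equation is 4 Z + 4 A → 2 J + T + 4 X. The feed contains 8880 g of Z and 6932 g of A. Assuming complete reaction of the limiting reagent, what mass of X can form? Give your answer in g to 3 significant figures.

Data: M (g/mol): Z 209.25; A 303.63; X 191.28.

n(Z) = 8880 / 209.25 = 42.44 mol
n(A) = 6932 / 303.63 = 22.83 mol
n/ν for Z = 42.44/4 = 10.61
n/ν for A = 22.83/4 = 5.708
Smallest n/ν is A → limiting reagent.
n(X) = (4/4) × 22.83 = 22.83 mol
mass = 22.83 × 191.28 = 4367 g

4370 g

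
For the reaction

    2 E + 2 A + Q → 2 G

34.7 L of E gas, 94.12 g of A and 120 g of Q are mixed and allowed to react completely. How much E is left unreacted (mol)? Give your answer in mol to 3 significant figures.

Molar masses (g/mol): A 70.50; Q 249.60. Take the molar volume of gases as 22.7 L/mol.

n(E) = 34.70 / 22.7 = 1.529 mol
n(A) = 94.12 / 70.50 = 1.335 mol
n(Q) = 120.0 / 249.60 = 0.4808 mol
n/ν → E: 0.7645, A: 0.6675, Q: 0.4808; Q is limiting.
E consumed = (2/1) × 0.4808 = 0.9616 mol
E remaining = 1.529 − 0.9616 = 0.5674 mol

0.567 mol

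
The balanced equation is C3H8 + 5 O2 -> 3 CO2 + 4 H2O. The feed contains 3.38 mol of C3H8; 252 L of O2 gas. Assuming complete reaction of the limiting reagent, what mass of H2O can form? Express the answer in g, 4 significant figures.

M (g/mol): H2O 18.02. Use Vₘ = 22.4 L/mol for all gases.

n(C3H8) = 3.380 mol
n(O2) = 252.0 / 22.4 = 11.25 mol
n/ν → C3H8: 3.380, O2: 2.250; O2 is limiting.
n(H2O) = (4/5) × 11.25 = 9.000 mol
mass = 9.000 × 18.02 = 162.2 g

162.2 g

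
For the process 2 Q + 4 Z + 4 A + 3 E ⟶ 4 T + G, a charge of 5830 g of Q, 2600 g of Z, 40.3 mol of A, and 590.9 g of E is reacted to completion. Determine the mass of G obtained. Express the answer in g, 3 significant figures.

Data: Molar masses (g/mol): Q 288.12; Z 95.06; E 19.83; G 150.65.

1030 g

n(Q) = 5830 / 288.12 = 20.23 mol
n(Z) = 2600 / 95.06 = 27.35 mol
n(A) = 40.30 mol
n(E) = 590.9 / 19.83 = 29.80 mol
n/ν for Q = 20.23/2 = 10.12
n/ν for Z = 27.35/4 = 6.838
n/ν for A = 40.30/4 = 10.08
n/ν for E = 29.80/3 = 9.933
Smallest n/ν is Z → limiting reagent.
n(G) = (1/4) × 27.35 = 6.838 mol
mass = 6.838 × 150.65 = 1030 g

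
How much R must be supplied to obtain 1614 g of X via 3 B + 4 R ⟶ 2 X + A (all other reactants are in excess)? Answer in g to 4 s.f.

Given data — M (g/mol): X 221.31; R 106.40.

1552 g

n(X) = 1614 / 221.31 = 7.293 mol
n(R) = (4/2) × 7.293 = 14.59 mol
mass = 14.59 × 106.40 = 1552 g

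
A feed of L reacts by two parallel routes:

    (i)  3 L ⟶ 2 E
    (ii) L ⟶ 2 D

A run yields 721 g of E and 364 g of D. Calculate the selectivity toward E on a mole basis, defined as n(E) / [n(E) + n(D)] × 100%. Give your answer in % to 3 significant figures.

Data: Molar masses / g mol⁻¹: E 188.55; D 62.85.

n(E) = 721 / 188.55 = 3.824 mol
n(D) = 364 / 62.85 = 5.792 mol
selectivity = 3.824/(3.824+5.792) × 100 = 39.77 %

39.8 %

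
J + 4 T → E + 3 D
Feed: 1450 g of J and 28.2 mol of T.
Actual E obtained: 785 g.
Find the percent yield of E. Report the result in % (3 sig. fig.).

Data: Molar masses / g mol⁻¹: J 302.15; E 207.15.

79.0 %

n(J) = 1450 / 302.15 = 4.799 mol
n(T) = 28.20 mol
n/ν → J: 4.799, T: 7.050; J is limiting.
theoretical n(E) = (1/1) × 4.799 = 4.799 mol → 994.1 g
% yield = 785 / 994.1 × 100 = 78.97 %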